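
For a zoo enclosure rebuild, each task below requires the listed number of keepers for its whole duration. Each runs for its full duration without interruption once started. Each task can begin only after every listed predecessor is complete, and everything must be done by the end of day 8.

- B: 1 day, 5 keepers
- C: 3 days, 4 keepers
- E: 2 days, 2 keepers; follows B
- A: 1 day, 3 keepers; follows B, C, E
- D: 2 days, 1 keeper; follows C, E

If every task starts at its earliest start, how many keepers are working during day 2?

6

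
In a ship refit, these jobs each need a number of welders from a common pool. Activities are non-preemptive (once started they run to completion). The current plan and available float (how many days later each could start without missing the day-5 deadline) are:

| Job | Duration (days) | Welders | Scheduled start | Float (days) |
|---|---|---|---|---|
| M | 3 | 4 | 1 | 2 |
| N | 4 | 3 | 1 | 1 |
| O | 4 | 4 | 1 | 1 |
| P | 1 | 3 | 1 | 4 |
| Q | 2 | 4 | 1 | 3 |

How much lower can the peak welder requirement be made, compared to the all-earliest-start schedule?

Early-start peak: d1:18  d2:15  d3:11  d4:7  d5:0 ⇒ 18.
Leveled (M@1, N@1, O@1, P@5, Q@4): d1:11  d2:11  d3:11  d4:11  d5:7 ⇒ 11.
Reduction 18 − 11 = 7.

7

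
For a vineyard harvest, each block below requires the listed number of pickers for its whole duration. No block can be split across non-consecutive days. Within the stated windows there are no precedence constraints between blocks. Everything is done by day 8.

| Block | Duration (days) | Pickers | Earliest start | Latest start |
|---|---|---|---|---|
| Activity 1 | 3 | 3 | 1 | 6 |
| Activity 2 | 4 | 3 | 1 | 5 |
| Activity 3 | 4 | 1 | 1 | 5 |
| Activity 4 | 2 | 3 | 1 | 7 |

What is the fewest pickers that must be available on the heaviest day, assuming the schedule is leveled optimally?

Early-start (Activity 1@1, Activity 2@1, Activity 3@1, Activity 4@1) gives peak 10: d1:10  d2:10  d3:7  d4:4  d5:0  d6:0  d7:0  d8:0.
Shift Activity 3→4, Activity 4→5.
Schedule Activity 1@1, Activity 2@1, Activity 3@4, Activity 4@5: d1:6  d2:6  d3:6  d4:4  d5:4  d6:4  d7:1  d8:0 — peak 6.

6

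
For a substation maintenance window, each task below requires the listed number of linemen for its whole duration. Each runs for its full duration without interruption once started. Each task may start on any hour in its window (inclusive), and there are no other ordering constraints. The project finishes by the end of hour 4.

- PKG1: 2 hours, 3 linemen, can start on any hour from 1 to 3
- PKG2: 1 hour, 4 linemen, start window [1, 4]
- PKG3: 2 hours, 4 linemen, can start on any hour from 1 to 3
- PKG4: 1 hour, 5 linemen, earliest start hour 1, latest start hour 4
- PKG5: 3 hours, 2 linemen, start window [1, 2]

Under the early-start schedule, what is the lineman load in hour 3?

At early start, hour 3 has: PKG5.
Demand: 2 = 2.

2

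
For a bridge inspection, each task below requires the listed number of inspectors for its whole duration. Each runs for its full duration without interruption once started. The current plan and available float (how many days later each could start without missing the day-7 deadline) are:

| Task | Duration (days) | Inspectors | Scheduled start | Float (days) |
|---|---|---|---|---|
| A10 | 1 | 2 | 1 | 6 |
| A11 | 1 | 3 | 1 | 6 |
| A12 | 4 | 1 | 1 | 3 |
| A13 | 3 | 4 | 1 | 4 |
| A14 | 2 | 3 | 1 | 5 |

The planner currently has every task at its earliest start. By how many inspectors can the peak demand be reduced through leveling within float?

Early-start peak: d1:13  d2:8  d3:5  d4:1  d5:0  d6:0  d7:0 ⇒ 13.
Leveled (A10@1, A11@2, A12@1, A13@5, A14@3): d1:3  d2:4  d3:4  d4:4  d5:4  d6:4  d7:4 ⇒ 4.
Reduction 13 − 4 = 9.

9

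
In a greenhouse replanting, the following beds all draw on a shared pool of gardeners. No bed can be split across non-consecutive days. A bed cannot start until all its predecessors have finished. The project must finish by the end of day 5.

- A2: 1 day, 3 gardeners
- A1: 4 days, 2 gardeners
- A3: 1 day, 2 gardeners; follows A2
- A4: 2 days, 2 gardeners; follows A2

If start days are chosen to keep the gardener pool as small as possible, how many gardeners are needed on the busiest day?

4

Early-start (A2@1, A1@1, A3@2, A4@2) gives peak 6: d1:5  d2:6  d3:4  d4:2  d5:0.
Shift A1→2, A4→3.
Schedule A2@1, A1@2, A3@2, A4@3: d1:3  d2:4  d3:4  d4:4  d5:2 — peak 4.
Total gardener-days = 17 over 5 days ⇒ peak ≥ ⌈17/5⌉ = 4, so 4 is optimal.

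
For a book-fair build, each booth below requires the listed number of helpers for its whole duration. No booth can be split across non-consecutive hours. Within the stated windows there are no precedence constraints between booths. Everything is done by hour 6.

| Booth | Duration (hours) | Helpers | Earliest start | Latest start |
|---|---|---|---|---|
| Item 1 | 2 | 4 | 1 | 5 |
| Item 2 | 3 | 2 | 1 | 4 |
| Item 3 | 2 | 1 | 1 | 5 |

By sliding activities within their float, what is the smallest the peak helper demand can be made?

4

Early-start (Item 1@1, Item 2@1, Item 3@1) gives peak 7: h1:7  h2:7  h3:2  h4:0  h5:0  h6:0.
Shift Item 2→3, Item 3→3.
Schedule Item 1@1, Item 2@3, Item 3@3: h1:4  h2:4  h3:3  h4:3  h5:2  h6:0 — peak 4.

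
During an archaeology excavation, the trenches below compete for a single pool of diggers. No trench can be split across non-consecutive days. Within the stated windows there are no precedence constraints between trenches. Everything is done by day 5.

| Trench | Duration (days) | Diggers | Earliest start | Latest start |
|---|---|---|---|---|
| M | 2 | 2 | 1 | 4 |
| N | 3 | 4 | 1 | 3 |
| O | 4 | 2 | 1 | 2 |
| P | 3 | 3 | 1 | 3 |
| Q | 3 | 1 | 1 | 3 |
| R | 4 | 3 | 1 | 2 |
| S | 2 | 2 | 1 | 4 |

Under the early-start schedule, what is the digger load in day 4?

5

At early start, day 4 has: O, R.
Demand: 2 + 3 = 5.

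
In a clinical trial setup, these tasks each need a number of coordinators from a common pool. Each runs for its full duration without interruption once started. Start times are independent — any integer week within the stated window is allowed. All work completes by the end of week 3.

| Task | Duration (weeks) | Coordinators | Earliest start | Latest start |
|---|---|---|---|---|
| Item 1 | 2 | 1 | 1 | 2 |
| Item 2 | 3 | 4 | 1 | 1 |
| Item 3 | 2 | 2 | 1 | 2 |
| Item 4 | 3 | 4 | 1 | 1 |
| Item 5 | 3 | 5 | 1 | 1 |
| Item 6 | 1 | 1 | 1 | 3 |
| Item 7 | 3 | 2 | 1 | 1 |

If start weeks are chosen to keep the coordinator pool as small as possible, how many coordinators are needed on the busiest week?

Early-start (Item 1@1, Item 2@1, Item 3@1, Item 4@1, Item 5@1, Item 6@1, Item 7@1) gives peak 19: w1:19  w2:18  w3:15.
Shift Item 6→3.
Schedule Item 1@1, Item 2@1, Item 3@1, Item 4@1, Item 5@1, Item 6@3, Item 7@1: w1:18  w2:18  w3:16 — peak 18.
Total coordinator-weeks = 52 over 3 weeks ⇒ peak ≥ ⌈52/3⌉ = 18, so 18 is optimal.

18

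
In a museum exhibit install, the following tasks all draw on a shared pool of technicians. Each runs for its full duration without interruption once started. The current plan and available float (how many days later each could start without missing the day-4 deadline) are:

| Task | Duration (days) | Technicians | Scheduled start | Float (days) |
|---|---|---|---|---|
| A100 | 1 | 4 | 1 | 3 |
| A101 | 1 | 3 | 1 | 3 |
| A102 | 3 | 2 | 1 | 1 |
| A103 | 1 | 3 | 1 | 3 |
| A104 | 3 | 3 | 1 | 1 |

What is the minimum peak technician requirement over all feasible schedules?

8

Early-start (A100@1, A101@1, A102@1, A103@1, A104@1) gives peak 15: d1:15  d2:5  d3:5  d4:0.
Shift A102→2, A103→2, A104→2.
Schedule A100@1, A101@1, A102@2, A103@2, A104@2: d1:7  d2:8  d3:5  d4:5 — peak 8.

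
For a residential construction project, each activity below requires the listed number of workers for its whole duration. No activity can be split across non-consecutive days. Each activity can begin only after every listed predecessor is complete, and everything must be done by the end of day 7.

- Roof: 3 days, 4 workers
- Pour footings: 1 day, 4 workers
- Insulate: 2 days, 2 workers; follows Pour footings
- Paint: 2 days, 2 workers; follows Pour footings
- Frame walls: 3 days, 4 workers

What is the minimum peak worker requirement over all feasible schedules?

Early-start (Roof@1, Pour footings@1, Insulate@2, Paint@2, Frame walls@1) gives peak 12: d1:12  d2:12  d3:12  d4:0  d5:0  d6:0  d7:0.
Shift Roof→2, Paint→4, Frame walls→5.
Schedule Roof@2, Pour footings@1, Insulate@2, Paint@4, Frame walls@5: d1:4  d2:6  d3:6  d4:6  d5:6  d6:4  d7:4 — peak 6.
Total worker-days = 36 over 7 days ⇒ peak ≥ ⌈36/7⌉ = 6, so 6 is optimal.

6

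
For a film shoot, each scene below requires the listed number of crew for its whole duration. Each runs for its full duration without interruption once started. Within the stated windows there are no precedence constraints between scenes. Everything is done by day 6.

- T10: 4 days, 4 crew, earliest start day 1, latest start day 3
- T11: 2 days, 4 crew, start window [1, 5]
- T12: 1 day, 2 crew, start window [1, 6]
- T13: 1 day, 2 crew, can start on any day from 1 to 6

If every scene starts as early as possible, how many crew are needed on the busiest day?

Early-start schedule: T10@1, T11@1, T12@1, T13@1.
Load per day: day 1: 12, day 2: 8, day 3: 4, day 4: 4, day 5: 0, day 6: 0.
Peak is 12.

12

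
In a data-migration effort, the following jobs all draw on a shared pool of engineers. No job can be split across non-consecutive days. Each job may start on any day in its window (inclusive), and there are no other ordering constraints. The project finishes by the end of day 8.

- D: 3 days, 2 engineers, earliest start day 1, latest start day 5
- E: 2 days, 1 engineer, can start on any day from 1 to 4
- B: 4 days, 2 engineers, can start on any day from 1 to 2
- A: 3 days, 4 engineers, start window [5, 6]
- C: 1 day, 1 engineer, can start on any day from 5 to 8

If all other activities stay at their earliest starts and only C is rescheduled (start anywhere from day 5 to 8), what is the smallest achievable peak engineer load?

C@5: d1:5  d2:5  d3:4  d4:2  d5:5  d6:4  d7:4  d8:0 → peak 5
C@6: d1:5  d2:5  d3:4  d4:2  d5:4  d6:5  d7:4  d8:0 → peak 5
C@7: d1:5  d2:5  d3:4  d4:2  d5:4  d6:4  d7:5  d8:0 → peak 5
C@8: d1:5  d2:5  d3:4  d4:2  d5:4  d6:4  d7:4  d8:1 → peak 5
Best is C@5, peak 5.

5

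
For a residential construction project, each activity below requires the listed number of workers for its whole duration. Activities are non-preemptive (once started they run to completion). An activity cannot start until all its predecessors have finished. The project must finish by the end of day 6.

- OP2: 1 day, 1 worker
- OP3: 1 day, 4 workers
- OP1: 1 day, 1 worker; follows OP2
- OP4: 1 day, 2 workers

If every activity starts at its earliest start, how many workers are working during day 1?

7

At early start, day 1 has: OP2, OP3, OP4.
Demand: 1 + 4 + 2 = 7.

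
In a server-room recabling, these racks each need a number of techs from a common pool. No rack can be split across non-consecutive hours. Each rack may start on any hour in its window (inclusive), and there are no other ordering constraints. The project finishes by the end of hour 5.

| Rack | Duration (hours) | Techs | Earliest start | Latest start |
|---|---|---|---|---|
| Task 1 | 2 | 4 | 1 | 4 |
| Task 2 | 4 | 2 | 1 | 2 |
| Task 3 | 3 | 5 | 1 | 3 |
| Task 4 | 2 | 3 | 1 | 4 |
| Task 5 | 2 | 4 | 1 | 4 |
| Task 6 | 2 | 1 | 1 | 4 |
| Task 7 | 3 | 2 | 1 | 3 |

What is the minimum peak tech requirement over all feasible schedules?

Early-start (Task 1@1, Task 2@1, Task 3@1, Task 4@1, Task 5@1, Task 6@1, Task 7@1) gives peak 21: h1:21  h2:21  h3:9  h4:2  h5:0.
Shift Task 4→3, Task 5→4, Task 7→3.
Schedule Task 1@1, Task 2@1, Task 3@1, Task 4@3, Task 5@4, Task 6@1, Task 7@3: h1:12  h2:12  h3:12  h4:11  h5:6 — peak 12.

12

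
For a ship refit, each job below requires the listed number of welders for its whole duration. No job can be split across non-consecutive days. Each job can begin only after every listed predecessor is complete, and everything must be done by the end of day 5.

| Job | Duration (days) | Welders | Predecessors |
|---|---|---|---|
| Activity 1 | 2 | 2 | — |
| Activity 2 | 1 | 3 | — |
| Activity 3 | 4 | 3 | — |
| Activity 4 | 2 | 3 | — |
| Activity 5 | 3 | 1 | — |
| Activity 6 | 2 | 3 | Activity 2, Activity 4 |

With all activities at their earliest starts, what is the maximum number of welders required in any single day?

12

Early-start schedule: Activity 1@1, Activity 2@1, Activity 3@1, Activity 4@1, Activity 5@1, Activity 6@3.
Load per day: day 1: 12, day 2: 9, day 3: 7, day 4: 6, day 5: 0.
Peak is 12.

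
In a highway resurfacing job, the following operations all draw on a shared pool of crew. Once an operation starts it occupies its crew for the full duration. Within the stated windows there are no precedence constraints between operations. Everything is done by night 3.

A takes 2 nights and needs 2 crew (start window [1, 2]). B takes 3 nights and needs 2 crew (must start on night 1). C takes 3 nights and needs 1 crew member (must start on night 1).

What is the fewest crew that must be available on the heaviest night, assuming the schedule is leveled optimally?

5

Schedule A@1, B@1, C@1: n1:5  n2:5  n3:3 — peak 5.
Total crew member-nights = 13 over 3 nights ⇒ peak ≥ ⌈13/3⌉ = 5, so 5 is optimal.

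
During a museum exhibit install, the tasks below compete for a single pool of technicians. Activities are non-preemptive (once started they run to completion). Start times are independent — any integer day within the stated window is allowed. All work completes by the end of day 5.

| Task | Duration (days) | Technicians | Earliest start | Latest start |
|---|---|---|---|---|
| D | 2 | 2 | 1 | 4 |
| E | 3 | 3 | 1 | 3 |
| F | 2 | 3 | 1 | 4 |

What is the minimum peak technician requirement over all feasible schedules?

5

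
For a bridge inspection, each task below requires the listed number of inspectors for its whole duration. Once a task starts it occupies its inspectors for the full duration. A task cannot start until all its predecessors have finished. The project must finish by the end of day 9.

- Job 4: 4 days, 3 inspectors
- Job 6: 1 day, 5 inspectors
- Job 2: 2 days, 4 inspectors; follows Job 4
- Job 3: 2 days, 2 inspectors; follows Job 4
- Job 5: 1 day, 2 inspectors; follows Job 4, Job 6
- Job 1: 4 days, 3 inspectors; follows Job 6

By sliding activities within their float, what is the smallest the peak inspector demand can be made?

6

Early-start (Job 4@1, Job 6@1, Job 2@5, Job 3@5, Job 5@5, Job 1@2) gives peak 11: d1:8  d2:6  d3:6  d4:6  d5:11  d6:6  d7:0  d8:0  d9:0.
Shift Job 4→2, Job 2→6, Job 3→6, Job 5→8.
Schedule Job 4@2, Job 6@1, Job 2@6, Job 3@6, Job 5@8, Job 1@2: d1:5  d2:6  d3:6  d4:6  d5:6  d6:6  d7:6  d8:2  d9:0 — peak 6.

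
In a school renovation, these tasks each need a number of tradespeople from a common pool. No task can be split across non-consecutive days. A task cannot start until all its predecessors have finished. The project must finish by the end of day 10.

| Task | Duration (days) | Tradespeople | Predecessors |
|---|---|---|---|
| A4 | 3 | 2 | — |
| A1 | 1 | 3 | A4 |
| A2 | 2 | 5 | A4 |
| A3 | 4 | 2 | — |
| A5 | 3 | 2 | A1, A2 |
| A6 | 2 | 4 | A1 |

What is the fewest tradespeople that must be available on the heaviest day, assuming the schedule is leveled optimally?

6

Early-start (A4@1, A1@4, A2@4, A3@1, A5@6, A6@5) gives peak 10: d1:4  d2:4  d3:4  d4:10  d5:9  d6:6  d7:2  d8:2  d9:0  d10:0.
Shift A2→5, A5→7, A6→7.
Schedule A4@1, A1@4, A2@5, A3@1, A5@7, A6@7: d1:4  d2:4  d3:4  d4:5  d5:5  d6:5  d7:6  d8:6  d9:2  d10:0 — peak 6.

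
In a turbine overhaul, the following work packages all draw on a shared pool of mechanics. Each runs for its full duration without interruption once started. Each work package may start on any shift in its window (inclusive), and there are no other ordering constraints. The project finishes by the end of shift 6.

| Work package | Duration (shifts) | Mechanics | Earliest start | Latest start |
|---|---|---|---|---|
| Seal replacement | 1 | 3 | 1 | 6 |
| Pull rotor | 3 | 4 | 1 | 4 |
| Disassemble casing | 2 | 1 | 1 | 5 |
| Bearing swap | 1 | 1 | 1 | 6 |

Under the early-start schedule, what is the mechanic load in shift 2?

5

At early start, shift 2 has: Pull rotor, Disassemble casing.
Demand: 4 + 1 = 5.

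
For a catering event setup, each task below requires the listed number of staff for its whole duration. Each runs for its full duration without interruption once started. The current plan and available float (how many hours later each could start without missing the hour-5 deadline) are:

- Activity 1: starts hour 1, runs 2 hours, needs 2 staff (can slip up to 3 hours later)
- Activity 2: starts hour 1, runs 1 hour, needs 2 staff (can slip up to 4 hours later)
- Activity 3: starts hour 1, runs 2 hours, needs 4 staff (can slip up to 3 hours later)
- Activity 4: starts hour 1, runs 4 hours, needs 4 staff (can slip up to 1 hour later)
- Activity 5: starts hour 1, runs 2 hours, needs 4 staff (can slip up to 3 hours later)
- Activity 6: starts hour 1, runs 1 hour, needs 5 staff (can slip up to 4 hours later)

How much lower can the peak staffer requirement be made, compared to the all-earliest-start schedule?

Early-start peak: h1:21  h2:14  h3:4  h4:4  h5:0 ⇒ 21.
Leveled (Activity 1@1, Activity 2@1, Activity 3@1, Activity 4@2, Activity 5@3, Activity 6@5): h1:8  h2:10  h3:8  h4:8  h5:9 ⇒ 10.
Reduction 21 − 10 = 11.

11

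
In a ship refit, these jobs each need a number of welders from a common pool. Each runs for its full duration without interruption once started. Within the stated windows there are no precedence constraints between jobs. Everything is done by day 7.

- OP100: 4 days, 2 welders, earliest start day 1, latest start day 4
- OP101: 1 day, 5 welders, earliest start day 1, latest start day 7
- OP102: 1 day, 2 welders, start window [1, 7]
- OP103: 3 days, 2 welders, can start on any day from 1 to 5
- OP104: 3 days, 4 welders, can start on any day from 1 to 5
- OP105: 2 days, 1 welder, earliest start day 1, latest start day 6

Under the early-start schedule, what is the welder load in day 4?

2

At early start, day 4 has: OP100.
Demand: 2 = 2.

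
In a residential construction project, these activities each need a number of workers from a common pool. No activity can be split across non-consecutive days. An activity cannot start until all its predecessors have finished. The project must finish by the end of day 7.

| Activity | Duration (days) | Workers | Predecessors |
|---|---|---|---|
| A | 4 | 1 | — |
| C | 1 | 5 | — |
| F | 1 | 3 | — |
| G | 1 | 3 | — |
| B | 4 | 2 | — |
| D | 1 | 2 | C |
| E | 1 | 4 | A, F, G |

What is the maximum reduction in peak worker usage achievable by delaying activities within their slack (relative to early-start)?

9

Early-start peak: d1:14  d2:5  d3:3  d4:3  d5:4  d6:0  d7:0 ⇒ 14.
Leveled (A@2, C@1, F@2, G@6, B@3, D@3, E@7): d1:5  d2:4  d3:5  d4:3  d5:3  d6:5  d7:4 ⇒ 5.
Reduction 14 − 5 = 9.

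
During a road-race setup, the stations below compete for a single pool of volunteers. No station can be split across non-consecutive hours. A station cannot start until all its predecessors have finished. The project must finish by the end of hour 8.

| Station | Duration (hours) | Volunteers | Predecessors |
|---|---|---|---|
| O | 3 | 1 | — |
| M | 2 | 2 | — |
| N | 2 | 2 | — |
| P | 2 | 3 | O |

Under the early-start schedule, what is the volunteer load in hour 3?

1

At early start, hour 3 has: O.
Demand: 1 = 1.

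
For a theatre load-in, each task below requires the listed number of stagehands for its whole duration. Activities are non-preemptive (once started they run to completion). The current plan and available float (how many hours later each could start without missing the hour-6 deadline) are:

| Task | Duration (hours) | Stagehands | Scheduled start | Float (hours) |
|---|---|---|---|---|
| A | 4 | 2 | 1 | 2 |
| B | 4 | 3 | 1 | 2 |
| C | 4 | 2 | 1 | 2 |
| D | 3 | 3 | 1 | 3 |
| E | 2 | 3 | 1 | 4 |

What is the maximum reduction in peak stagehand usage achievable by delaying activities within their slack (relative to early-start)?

3

Early-start peak: h1:13  h2:13  h3:10  h4:7  h5:0  h6:0 ⇒ 13.
Leveled (A@1, B@1, C@1, D@1, E@4): h1:10  h2:10  h3:10  h4:10  h5:3  h6:0 ⇒ 10.
Reduction 13 − 10 = 3.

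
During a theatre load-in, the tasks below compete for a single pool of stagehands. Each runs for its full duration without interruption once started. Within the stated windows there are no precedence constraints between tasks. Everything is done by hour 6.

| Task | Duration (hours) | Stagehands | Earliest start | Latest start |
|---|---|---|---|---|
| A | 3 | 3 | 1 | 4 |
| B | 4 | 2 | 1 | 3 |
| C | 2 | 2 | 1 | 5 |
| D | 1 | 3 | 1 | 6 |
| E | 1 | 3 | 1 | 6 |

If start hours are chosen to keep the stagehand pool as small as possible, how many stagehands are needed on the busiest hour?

5

Early-start (A@1, B@1, C@1, D@1, E@1) gives peak 13: h1:13  h2:7  h3:5  h4:2  h5:0  h6:0.
Shift C→4, D→5, E→6.
Schedule A@1, B@1, C@4, D@5, E@6: h1:5  h2:5  h3:5  h4:4  h5:5  h6:3 — peak 5.
Total stagehand-hours = 27 over 6 hours ⇒ peak ≥ ⌈27/6⌉ = 5, so 5 is optimal.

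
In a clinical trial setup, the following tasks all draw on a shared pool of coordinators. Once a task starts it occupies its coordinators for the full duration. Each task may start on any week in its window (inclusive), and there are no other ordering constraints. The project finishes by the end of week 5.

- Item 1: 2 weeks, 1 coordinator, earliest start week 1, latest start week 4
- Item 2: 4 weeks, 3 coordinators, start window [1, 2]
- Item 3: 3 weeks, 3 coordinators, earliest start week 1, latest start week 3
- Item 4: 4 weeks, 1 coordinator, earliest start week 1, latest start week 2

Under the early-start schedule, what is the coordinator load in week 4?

At early start, week 4 has: Item 2, Item 4.
Demand: 3 + 1 = 4.

4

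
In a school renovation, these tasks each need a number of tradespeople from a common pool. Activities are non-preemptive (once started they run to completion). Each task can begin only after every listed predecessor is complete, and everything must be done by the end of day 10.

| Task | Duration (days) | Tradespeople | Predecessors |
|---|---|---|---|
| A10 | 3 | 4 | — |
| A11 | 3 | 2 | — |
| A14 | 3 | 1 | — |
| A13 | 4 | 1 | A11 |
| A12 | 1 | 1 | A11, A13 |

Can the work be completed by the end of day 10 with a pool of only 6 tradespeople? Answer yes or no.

yes

Schedule A10@4, A11@1, A14@1, A13@4, A12@8: d1:3  d2:3  d3:3  d4:5  d5:5  d6:5  d7:1  d8:1  d9:0  d10:0 — peak 5 ≤ 6.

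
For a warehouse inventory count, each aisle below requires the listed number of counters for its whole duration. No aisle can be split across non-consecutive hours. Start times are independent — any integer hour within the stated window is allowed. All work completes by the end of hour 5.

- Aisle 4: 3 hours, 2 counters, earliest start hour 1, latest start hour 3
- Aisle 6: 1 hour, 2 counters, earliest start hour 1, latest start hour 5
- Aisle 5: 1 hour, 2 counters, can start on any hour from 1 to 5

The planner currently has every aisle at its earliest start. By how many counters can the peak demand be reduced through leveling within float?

4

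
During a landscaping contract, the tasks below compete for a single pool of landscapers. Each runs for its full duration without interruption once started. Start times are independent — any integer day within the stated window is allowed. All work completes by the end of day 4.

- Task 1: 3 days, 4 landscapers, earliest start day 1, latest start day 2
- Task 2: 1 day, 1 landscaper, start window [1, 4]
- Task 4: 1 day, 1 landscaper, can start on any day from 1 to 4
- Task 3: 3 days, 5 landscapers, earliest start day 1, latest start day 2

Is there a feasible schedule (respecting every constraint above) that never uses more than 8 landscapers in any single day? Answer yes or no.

The minimum achievable peak is 9; 8 < 9, so no feasible schedule stays within the cap.

no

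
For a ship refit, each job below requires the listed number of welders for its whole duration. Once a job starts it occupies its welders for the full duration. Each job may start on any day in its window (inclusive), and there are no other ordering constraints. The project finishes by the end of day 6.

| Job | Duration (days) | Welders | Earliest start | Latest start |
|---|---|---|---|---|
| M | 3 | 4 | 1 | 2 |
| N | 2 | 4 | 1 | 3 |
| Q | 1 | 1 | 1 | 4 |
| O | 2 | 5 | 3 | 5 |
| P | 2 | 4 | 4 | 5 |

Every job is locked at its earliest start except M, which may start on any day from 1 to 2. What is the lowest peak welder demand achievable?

9

M@1: d1:9  d2:8  d3:9  d4:9  d5:4  d6:0 → peak 9
M@2: d1:5  d2:8  d3:9  d4:13  d5:4  d6:0 → peak 13
Best is M@1, peak 9.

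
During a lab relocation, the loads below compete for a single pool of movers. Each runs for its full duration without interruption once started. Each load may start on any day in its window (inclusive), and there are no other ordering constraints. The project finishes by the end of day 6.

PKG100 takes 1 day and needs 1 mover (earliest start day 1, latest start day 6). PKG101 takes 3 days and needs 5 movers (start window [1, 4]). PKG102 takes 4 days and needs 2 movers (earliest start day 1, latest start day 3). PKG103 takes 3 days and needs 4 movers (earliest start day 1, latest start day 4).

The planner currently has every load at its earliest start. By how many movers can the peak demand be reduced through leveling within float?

Early-start peak: d1:12  d2:11  d3:11  d4:2  d5:0  d6:0 ⇒ 12.
Leveled (PKG100@1, PKG101@1, PKG102@2, PKG103@4): d1:6  d2:7  d3:7  d4:6  d5:6  d6:4 ⇒ 7.
Reduction 12 − 7 = 5.

5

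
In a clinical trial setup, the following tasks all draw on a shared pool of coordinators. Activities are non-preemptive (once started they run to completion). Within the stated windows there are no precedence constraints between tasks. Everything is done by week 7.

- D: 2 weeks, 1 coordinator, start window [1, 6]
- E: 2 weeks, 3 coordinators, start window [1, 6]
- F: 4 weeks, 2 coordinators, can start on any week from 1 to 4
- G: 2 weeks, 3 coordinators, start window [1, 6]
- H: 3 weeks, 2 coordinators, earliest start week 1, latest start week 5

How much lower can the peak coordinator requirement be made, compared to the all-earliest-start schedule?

6

Early-start peak: w1:11  w2:11  w3:4  w4:2  w5:0  w6:0  w7:0 ⇒ 11.
Leveled (D@1, E@1, F@3, G@3, H@5): w1:4  w2:4  w3:5  w4:5  w5:4  w6:4  w7:2 ⇒ 5.
Reduction 11 − 5 = 6.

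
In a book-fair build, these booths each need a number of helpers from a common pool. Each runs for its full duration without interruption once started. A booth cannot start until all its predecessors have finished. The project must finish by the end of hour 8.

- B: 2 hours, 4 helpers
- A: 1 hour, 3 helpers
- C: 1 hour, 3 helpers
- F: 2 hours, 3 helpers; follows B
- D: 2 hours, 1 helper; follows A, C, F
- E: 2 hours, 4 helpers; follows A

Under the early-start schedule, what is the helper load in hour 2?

At early start, hour 2 has: B, E.
Demand: 4 + 4 = 8.

8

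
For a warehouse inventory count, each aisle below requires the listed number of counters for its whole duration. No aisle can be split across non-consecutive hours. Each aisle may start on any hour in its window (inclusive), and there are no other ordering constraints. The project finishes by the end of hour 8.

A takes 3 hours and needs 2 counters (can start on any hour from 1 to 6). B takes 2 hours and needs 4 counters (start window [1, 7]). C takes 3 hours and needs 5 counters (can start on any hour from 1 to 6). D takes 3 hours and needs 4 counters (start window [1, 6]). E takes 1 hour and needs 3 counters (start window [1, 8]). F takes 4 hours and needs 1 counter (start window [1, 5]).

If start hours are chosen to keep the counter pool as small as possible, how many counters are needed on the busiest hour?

Early-start (A@1, B@1, C@1, D@1, E@1, F@1) gives peak 19: h1:19  h2:16  h3:12  h4:1  h5:0  h6:0  h7:0  h8:0.
Shift C→3, D→6, E→8, F→4.
Schedule A@1, B@1, C@3, D@6, E@8, F@4: h1:6  h2:6  h3:7  h4:6  h5:6  h6:5  h7:5  h8:7 — peak 7.

7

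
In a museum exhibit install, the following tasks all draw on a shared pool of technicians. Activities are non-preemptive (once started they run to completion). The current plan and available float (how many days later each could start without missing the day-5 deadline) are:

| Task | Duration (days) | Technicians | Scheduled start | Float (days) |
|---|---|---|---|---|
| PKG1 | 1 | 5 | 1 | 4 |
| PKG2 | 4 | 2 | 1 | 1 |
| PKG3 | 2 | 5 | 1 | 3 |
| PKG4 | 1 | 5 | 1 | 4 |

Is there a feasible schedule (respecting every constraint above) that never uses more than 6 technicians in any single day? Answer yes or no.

no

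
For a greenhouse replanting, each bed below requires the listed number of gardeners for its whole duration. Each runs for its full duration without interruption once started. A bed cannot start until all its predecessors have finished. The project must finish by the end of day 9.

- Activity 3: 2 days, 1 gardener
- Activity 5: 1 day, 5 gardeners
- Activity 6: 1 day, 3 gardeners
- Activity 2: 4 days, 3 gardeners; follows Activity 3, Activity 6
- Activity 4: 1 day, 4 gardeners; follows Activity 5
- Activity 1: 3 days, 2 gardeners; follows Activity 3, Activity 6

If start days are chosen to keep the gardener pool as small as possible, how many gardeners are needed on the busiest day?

5

Early-start (Activity 3@1, Activity 5@1, Activity 6@1, Activity 2@3, Activity 4@2, Activity 1@3) gives peak 9: d1:9  d2:5  d3:5  d4:5  d5:5  d6:3  d7:0  d8:0  d9:0.
Shift Activity 5→3, Activity 2→4, Activity 4→8, Activity 1→4.
Schedule Activity 3@1, Activity 5@3, Activity 6@1, Activity 2@4, Activity 4@8, Activity 1@4: d1:4  d2:1  d3:5  d4:5  d5:5  d6:5  d7:3  d8:4  d9:0 — peak 5.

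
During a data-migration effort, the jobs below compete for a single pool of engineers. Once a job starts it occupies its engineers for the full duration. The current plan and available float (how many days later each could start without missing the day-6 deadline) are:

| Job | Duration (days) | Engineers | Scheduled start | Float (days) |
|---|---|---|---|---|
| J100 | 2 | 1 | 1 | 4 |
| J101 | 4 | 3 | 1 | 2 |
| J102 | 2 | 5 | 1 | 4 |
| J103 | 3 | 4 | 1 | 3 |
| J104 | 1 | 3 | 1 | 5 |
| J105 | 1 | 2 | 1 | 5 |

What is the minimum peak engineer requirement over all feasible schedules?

7

Early-start (J100@1, J101@1, J102@1, J103@1, J104@1, J105@1) gives peak 18: d1:18  d2:13  d3:7  d4:3  d5:0  d6:0.
Shift J100→2, J101→3, J103→4, J104→3.
Schedule J100@2, J101@3, J102@1, J103@4, J104@3, J105@1: d1:7  d2:6  d3:7  d4:7  d5:7  d6:7 — peak 7.
Total engineer-days = 41 over 6 days ⇒ peak ≥ ⌈41/6⌉ = 7, so 7 is optimal.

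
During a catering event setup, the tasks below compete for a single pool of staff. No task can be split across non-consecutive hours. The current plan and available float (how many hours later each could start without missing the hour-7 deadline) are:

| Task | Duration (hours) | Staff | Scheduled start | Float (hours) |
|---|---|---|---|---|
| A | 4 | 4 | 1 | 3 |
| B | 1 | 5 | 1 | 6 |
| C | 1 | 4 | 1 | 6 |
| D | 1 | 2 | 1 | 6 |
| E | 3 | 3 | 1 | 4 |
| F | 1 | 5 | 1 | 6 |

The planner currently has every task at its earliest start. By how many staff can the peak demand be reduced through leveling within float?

16

Early-start peak: h1:23  h2:7  h3:7  h4:4  h5:0  h6:0  h7:0 ⇒ 23.
Leveled (A@1, B@5, C@6, D@1, E@2, F@7): h1:6  h2:7  h3:7  h4:7  h5:5  h6:4  h7:5 ⇒ 7.
Reduction 23 − 7 = 16.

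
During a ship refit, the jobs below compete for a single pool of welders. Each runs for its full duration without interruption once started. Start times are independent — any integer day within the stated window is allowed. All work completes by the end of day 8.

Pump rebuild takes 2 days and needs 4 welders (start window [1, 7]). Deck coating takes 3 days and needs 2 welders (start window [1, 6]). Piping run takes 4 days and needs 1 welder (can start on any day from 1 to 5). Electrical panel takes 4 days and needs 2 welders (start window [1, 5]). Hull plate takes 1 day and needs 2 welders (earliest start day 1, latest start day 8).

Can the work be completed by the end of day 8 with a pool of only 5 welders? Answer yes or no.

yes

Schedule Pump rebuild@1, Deck coating@3, Piping run@1, Electrical panel@3, Hull plate@6: d1:5  d2:5  d3:5  d4:5  d5:4  d6:4  d7:0  d8:0 — peak 5 ≤ 5.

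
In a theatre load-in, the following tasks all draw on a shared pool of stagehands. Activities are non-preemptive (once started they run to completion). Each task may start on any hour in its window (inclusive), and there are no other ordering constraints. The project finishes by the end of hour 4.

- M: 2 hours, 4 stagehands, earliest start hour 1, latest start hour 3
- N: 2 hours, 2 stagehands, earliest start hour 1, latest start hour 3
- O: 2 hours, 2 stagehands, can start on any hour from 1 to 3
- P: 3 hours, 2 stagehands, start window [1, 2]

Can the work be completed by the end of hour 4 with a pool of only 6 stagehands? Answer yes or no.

Schedule M@1, N@3, O@3, P@1: h1:6  h2:6  h3:6  h4:4 — peak 6 ≤ 6.

yes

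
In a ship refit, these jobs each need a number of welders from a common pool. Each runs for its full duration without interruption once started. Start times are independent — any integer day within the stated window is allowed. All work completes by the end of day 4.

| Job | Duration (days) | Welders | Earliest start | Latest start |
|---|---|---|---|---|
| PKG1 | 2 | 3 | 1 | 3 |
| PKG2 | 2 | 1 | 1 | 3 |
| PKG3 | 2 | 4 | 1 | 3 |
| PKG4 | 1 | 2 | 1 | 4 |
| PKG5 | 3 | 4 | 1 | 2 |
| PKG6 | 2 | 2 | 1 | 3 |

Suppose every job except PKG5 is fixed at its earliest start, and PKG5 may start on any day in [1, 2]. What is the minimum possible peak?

14

PKG5@1: d1:16  d2:14  d3:4  d4:0 → peak 16
PKG5@2: d1:12  d2:14  d3:4  d4:4 → peak 14
Best is PKG5@2, peak 14.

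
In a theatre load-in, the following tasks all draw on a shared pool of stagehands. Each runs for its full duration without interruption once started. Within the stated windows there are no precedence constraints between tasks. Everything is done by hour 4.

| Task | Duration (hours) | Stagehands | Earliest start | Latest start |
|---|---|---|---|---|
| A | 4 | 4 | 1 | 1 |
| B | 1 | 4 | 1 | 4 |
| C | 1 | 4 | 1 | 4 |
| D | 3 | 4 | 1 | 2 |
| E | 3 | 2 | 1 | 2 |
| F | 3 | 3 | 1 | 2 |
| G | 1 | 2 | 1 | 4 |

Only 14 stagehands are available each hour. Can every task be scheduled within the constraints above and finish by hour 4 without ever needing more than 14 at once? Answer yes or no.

yes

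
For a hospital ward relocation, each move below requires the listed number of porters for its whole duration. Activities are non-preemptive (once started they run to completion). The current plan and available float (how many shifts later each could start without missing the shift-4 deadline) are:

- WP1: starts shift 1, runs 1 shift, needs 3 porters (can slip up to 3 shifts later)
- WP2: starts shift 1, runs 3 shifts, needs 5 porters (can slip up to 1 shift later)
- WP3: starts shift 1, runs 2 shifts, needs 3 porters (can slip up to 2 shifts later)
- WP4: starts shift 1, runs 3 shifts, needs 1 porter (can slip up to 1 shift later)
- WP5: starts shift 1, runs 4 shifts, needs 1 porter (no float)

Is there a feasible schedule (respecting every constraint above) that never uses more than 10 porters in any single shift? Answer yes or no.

yes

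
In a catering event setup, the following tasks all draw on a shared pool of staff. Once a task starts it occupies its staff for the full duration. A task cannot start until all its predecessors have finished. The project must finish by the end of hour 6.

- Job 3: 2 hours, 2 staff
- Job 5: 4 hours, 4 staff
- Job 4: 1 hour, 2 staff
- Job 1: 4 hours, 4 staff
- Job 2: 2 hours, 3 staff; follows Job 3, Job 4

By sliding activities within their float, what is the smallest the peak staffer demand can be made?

8

Early-start (Job 3@1, Job 5@1, Job 4@1, Job 1@1, Job 2@3) gives peak 12: h1:12  h2:10  h3:11  h4:11  h5:0  h6:0.
Shift Job 1→3, Job 2→5.
Schedule Job 3@1, Job 5@1, Job 4@1, Job 1@3, Job 2@5: h1:8  h2:6  h3:8  h4:8  h5:7  h6:7 — peak 8.
Total staffer-hours = 44 over 6 hours ⇒ peak ≥ ⌈44/6⌉ = 8, so 8 is optimal.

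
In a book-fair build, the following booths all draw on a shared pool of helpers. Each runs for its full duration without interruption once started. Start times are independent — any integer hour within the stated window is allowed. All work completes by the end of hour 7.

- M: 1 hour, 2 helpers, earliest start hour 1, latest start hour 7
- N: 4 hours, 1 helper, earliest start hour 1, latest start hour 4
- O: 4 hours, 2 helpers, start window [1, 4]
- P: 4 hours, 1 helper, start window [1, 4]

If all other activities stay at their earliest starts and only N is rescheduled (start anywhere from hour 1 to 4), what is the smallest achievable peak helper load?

5

N@1: h1:6  h2:4  h3:4  h4:4  h5:0  h6:0  h7:0 → peak 6
N@2: h1:5  h2:4  h3:4  h4:4  h5:1  h6:0  h7:0 → peak 5
N@3: h1:5  h2:3  h3:4  h4:4  h5:1  h6:1  h7:0 → peak 5
N@4: h1:5  h2:3  h3:3  h4:4  h5:1  h6:1  h7:1 → peak 5
Best is N@2, peak 5.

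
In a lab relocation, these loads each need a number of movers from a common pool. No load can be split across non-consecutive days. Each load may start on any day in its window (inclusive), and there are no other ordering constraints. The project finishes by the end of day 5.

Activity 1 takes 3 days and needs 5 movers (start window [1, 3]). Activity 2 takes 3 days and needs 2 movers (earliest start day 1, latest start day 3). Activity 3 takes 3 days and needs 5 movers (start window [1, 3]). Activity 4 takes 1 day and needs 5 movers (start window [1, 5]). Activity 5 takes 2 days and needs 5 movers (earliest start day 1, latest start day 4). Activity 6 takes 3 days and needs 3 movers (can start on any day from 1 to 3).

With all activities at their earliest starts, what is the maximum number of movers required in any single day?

25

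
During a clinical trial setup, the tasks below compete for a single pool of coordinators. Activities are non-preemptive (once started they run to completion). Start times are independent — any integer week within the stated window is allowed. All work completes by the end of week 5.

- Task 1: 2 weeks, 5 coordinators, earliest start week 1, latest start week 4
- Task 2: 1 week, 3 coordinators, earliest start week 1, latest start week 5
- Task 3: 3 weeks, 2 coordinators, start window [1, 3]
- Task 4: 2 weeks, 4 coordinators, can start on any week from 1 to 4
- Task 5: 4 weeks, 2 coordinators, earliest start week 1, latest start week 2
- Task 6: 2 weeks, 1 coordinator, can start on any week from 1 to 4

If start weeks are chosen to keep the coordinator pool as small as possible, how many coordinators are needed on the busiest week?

Early-start (Task 1@1, Task 2@1, Task 3@1, Task 4@1, Task 5@1, Task 6@1) gives peak 17: w1:17  w2:14  w3:4  w4:2  w5:0.
Shift Task 3→3, Task 4→4, Task 5→2, Task 6→2.
Schedule Task 1@1, Task 2@1, Task 3@3, Task 4@4, Task 5@2, Task 6@2: w1:8  w2:8  w3:5  w4:8  w5:8 — peak 8.
Total coordinator-weeks = 37 over 5 weeks ⇒ peak ≥ ⌈37/5⌉ = 8, so 8 is optimal.

8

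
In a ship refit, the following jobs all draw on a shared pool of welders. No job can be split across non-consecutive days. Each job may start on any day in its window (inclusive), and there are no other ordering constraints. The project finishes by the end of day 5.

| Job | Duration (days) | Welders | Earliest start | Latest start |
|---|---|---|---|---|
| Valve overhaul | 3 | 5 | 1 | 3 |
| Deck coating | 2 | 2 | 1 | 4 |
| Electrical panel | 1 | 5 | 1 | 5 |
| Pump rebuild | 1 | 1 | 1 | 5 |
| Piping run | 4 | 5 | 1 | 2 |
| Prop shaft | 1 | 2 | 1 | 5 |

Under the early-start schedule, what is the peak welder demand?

Early-start schedule: Valve overhaul@1, Deck coating@1, Electrical panel@1, Pump rebuild@1, Piping run@1, Prop shaft@1.
Load per day: day 1: 20, day 2: 12, day 3: 10, day 4: 5, day 5: 0.
Peak is 20.

20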